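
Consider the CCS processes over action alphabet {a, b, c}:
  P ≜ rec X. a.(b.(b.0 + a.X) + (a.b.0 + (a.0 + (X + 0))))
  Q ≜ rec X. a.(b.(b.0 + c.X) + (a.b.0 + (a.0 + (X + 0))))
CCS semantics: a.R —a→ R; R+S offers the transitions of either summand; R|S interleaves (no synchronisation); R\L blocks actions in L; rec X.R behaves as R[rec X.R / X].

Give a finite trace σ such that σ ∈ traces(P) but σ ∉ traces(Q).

aba

P's transition system — 5 states:
  u0 = rec X. a.(b.(b.0 + a.X) + (a.b.0 + (a.0 + (X + 0)))) :: =a=> u1
  u1 = b.(b.0 + a.(rec X. a.(b.(b.0 + a.X) + (a.b.0 + (a.0 + (X + 0)))))) + (a.b.0 + (a.0 + ((rec X. a.(b.(b.0 + a.X) + (a.b.0 + (a.0 + (X + 0))))) + 0))) :: =a=> u1, =a=> u2, =a=> u3, =b=> u4
  u2 = 0 :: (no moves)
  u3 = b.0 :: =b=> u2
  u4 = b.0 + a.(rec X. a.(b.(b.0 + a.X) + (a.b.0 + (a.0 + (X + 0))))) :: =a=> u0, =b=> u2
Q's transition system — 5 states:
  v0 = rec X. a.(b.(b.0 + c.X) + (a.b.0 + (a.0 + (X + 0)))) :: =a=> v1
  v1 = b.(b.0 + c.(rec X. a.(b.(b.0 + c.X) + (a.b.0 + (a.0 + (X + 0)))))) + (a.b.0 + (a.0 + ((rec X. a.(b.(b.0 + c.X) + (a.b.0 + (a.0 + (X + 0))))) + 0))) :: =a=> v1, =a=> v2, =a=> v3, =b=> v4
  v2 = 0 :: (no moves)
  v3 = b.0 :: =b=> v2
  v4 = b.0 + c.(rec X. a.(b.(b.0 + c.X) + (a.b.0 + (a.0 + (X + 0))))) :: =b=> v2, =c=> v0
Executing aba from P (initial set {u0}):
  after a @ step 1: {u1}
  after b @ step 2: {u4}
  after a @ step 3: {u0}
  ✓ P
Executing aba from Q (initial set {v0}):
  after a @ step 1: {v1}
  after b @ step 2: {v4}
  after a @ step 3: ∅ (Q stuck)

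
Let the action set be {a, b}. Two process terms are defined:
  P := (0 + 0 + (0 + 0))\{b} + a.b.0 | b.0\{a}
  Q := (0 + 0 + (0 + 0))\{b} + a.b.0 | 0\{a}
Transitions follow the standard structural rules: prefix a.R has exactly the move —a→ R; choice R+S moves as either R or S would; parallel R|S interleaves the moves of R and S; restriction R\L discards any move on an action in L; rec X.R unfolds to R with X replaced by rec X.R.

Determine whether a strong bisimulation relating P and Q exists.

NO

Reachable graph of P (6 states):
  u0 = (0 + 0 + (0 + 0))\{b} + a.b.0 | b.0\{a} ⊢ ··a··> u1, ··b··> u2
  u1 = b.0 | b.0\{a} ⊢ ··b··> u3, ··b··> u4
  u2 = a.b.0 | 0\{a} ⊢ ··a··> u4
  u3 = 0 | b.0\{a} ⊢ ··b··> u5
  u4 = b.0 | 0\{a} ⊢ ··b··> u5
  u5 = 0 | 0\{a} ⊢ ·
Reachable graph of Q (3 states):
  v0 = (0 + 0 + (0 + 0))\{b} + a.b.0 | 0\{a} ⊢ ··a··> v1
  v1 = b.0 | 0\{a} ⊢ ··b··> v2
  v2 = 0 | 0\{a} ⊢ ·
Coarsest stable partition (strong bisimilarity classes):
  B0 = {u0}
  B1 = {u2, v0}
  B2 = {u3, u4, v1}
  B3 = {u5, v2}
  B4 = {u1}
u0 ∈ B0, v0 ∈ B1 → different blocks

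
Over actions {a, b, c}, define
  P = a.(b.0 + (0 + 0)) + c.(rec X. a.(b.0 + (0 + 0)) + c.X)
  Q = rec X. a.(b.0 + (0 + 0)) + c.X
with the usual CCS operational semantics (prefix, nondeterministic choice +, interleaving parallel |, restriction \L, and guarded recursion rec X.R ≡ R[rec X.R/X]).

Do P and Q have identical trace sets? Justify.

P's transition system — 4 states:
  s0 = a.(b.0 + (0 + 0)) + c.(rec X. a.(b.0 + (0 + 0)) + c.X) has moves —a→ s1, —c→ s2
  s1 = b.0 + (0 + 0) has moves —b→ s3
  s2 = rec X. a.(b.0 + (0 + 0)) + c.X has moves —a→ s1, —c→ s2
  s3 = 0 has moves ∅
Q's transition system — 3 states:
  t0 = rec X. a.(b.0 + (0 + 0)) + c.X has moves —a→ t1, —c→ t0
  t1 = b.0 + (0 + 0) has moves —b→ t2
  t2 = 0 has moves ∅
Bisimilarity quotient blocks:
  B0 = {s0, s2, t0}
  B1 = {s1, t1}
  B2 = {s3, t2}
s0 ∈ B0, t0 ∈ B0 → same block
Bisimilar ⇒ trace-equivalent.

traces(P) = traces(Q)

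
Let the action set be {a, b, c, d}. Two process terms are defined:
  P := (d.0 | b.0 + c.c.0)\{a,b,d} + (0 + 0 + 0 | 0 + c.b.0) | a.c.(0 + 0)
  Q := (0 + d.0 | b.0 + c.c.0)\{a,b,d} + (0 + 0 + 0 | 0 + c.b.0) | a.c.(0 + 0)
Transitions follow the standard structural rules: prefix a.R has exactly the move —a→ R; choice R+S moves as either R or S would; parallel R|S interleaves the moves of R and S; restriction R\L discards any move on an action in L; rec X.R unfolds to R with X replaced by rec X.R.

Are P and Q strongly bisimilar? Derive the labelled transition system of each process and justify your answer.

Reachable graph of P (11 states):
  p0 = (d.0 | b.0 + c.c.0)\{a,b,d} + (0 + 0 + 0 | 0 + c.b.0) | a.c.(0 + 0) → -a-> p1, -c-> p2, -c-> p3
  p1 = (0 + 0 + 0 | 0 + c.b.0) | c.(0 + 0) → -c-> p4, -c-> p5
  p2 = (c.0)\{a,b,d} → -c-> p6
  p3 = b.0 | a.c.(0 + 0) → -a-> p5, -b-> p7
  p4 = (0 + 0 + 0 | 0 + c.b.0) | (0 + 0) → -c-> p8
  p5 = b.0 | c.(0 + 0) → -b-> p9, -c-> p8
  p6 = 0\{a,b,d} → deadlocked
  p7 = 0 | a.c.(0 + 0) → -a-> p9
  p8 = b.0 | (0 + 0) → -b-> p10
  p9 = 0 | c.(0 + 0) → -c-> p10
  p10 = 0 | (0 + 0) → deadlocked
Reachable graph of Q (11 states):
  q0 = (0 + d.0 | b.0 + c.c.0)\{a,b,d} + (0 + 0 + 0 | 0 + c.b.0) | a.c.(0 + 0) → -a-> q1, -c-> q2, -c-> q3
  q1 = (0 + 0 + 0 | 0 + c.b.0) | c.(0 + 0) → -c-> q4, -c-> q5
  q2 = (c.0)\{a,b,d} → -c-> q6
  q3 = b.0 | a.c.(0 + 0) → -a-> q5, -b-> q7
  q4 = (0 + 0 + 0 | 0 + c.b.0) | (0 + 0) → -c-> q8
  q5 = b.0 | c.(0 + 0) → -b-> q9, -c-> q8
  q6 = 0\{a,b,d} → deadlocked
  q7 = 0 | a.c.(0 + 0) → -a-> q9
  q8 = b.0 | (0 + 0) → -b-> q10
  q9 = 0 | c.(0 + 0) → -c-> q10
  q10 = 0 | (0 + 0) → deadlocked
Partition-refinement fixed point:
  B0 = {p0, q0}
  B1 = {p3, q3}
  B2 = {p7, q7}
  B3 = {p2, p9, q2, q9}
  B4 = {p10, p6, q10, q6}
  B5 = {p5, q5}
  B6 = {p8, q8}
  B7 = {p1, q1}
  B8 = {p4, q4}
p0 ∈ B0, q0 ∈ B0 → same block

bisimilar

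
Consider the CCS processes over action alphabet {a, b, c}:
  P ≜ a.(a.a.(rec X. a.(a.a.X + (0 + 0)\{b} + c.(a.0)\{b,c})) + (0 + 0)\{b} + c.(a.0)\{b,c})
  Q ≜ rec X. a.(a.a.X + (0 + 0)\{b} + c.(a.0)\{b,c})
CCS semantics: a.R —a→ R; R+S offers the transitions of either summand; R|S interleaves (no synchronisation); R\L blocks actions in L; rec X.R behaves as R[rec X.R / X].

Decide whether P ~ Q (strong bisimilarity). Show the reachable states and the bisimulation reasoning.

YES

Reachable graph of P (6 states):
  s0 = a.(a.a.(rec X. a.(a.a.X + (0 + 0)\{b} + c.(a.0)\{b,c})) + (0 + 0)\{b} + c.(a.0)\{b,c}) :: —a→ s1
  s1 = a.a.(rec X. a.(a.a.X + (0 + 0)\{b} + c.(a.0)\{b,c})) + (0 + 0)\{b} + c.(a.0)\{b,c} :: —a→ s2, —c→ s3
  s2 = a.(rec X. a.(a.a.X + (0 + 0)\{b} + c.(a.0)\{b,c})) :: —a→ s4
  s3 = (a.0)\{b,c} :: —a→ s5
  s4 = rec X. a.(a.a.X + (0 + 0)\{b} + c.(a.0)\{b,c}) :: —a→ s1
  s5 = 0\{b,c} :: ∅
Reachable graph of Q (5 states):
  t0 = rec X. a.(a.a.X + (0 + 0)\{b} + c.(a.0)\{b,c}) :: —a→ t1
  t1 = a.a.(rec X. a.(a.a.X + (0 + 0)\{b} + c.(a.0)\{b,c})) + (0 + 0)\{b} + c.(a.0)\{b,c} :: —a→ t2, —c→ t3
  t2 = a.(rec X. a.(a.a.X + (0 + 0)\{b} + c.(a.0)\{b,c})) :: —a→ t0
  t3 = (a.0)\{b,c} :: —a→ t4
  t4 = 0\{b,c} :: ∅
Partition-refinement fixed point:
  B0 = {s0, s4, t0}
  B1 = {s1, t1}
  B2 = {s3, t3}
  B3 = {s5, t4}
  B4 = {s2, t2}
s0 ∈ B0, t0 ∈ B0 → same block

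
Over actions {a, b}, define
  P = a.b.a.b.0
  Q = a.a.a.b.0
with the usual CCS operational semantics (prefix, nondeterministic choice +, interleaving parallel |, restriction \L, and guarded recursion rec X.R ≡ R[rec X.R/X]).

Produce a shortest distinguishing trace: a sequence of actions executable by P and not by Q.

Reachable graph of P (5 states):
  s0 = a.b.a.b.0 has moves -a-> s1
  s1 = b.a.b.0 has moves -b-> s2
  s2 = a.b.0 has moves -a-> s3
  s3 = b.0 has moves -b-> s4
  s4 = 0 has moves deadlocked
Reachable graph of Q (5 states):
  t0 = a.a.a.b.0 has moves -a-> t1
  t1 = a.a.b.0 has moves -a-> t2
  t2 = a.b.0 has moves -a-> t3
  t3 = b.0 has moves -b-> t4
  t4 = 0 has moves deadlocked
Run σ = ⟨ab⟩ on P: start {s0}
  after a @ step 1: {s1}
  after b @ step 2: {s2}
  ✓ P
Run σ = ⟨ab⟩ on Q: start {t0}
  after a @ step 1: {t1}
  after b @ step 2: ∅ (Q stuck)

ab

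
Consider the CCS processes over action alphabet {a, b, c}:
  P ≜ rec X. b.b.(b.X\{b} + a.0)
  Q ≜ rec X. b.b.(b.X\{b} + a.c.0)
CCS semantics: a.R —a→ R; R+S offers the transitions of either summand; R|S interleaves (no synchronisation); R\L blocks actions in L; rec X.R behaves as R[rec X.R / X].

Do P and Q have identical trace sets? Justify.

traces(P) ≠ traces(Q) — witness ⟨bbac⟩

P's transition system — 5 states:
  p0 = rec X. b.b.(b.X\{b} + a.0) ⊢ ··b··> p1
  p1 = b.(b.(rec X. b.b.(b.X\{b} + a.0))\{b} + a.0) ⊢ ··b··> p2
  p2 = b.(rec X. b.b.(b.X\{b} + a.0))\{b} + a.0 ⊢ ··a··> p3, ··b··> p4
  p3 = 0 ⊢ stopped
  p4 = (rec X. b.b.(b.X\{b} + a.0))\{b} ⊢ stopped
Q's transition system — 6 states:
  q0 = rec X. b.b.(b.X\{b} + a.c.0) ⊢ ··b··> q1
  q1 = b.(b.(rec X. b.b.(b.X\{b} + a.c.0))\{b} + a.c.0) ⊢ ··b··> q2
  q2 = b.(rec X. b.b.(b.X\{b} + a.c.0))\{b} + a.c.0 ⊢ ··a··> q3, ··b··> q4
  q3 = c.0 ⊢ ··c··> q5
  q4 = (rec X. b.b.(b.X\{b} + a.c.0))\{b} ⊢ stopped
  q5 = 0 ⊢ stopped
Executing bbac from Q (initial set {q0}):
  after b @ step 1: {q1}
  after b @ step 2: {q2}
  after a @ step 3: {q3}
  after c @ step 4: {q5}
  Q completes σ.
Executing bbac from P (initial set {p0}):
  after b @ step 1: {p1}
  after b @ step 2: {p2}
  after a @ step 3: {p3}
  after c @ step 4: ∅  — P cannot continue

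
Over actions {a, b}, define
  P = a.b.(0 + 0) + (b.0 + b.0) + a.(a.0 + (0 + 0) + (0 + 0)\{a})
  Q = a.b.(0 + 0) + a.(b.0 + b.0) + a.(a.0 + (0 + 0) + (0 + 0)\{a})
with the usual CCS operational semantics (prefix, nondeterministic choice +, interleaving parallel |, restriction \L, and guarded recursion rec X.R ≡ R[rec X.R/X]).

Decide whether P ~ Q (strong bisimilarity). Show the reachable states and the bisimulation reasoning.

P ≁ Q

P's transition system — 5 states:
  s0 = a.b.(0 + 0) + (b.0 + b.0) + a.(a.0 + (0 + 0) + (0 + 0)\{a}) has moves -a-> s1, -a-> s2, -b-> s3
  s1 = a.0 + (0 + 0) + (0 + 0)\{a} has moves -a-> s3
  s2 = b.(0 + 0) has moves -b-> s4
  s3 = 0 has moves ·
  s4 = 0 + 0 has moves ·
Q's transition system — 6 states:
  t0 = a.b.(0 + 0) + a.(b.0 + b.0) + a.(a.0 + (0 + 0) + (0 + 0)\{a}) has moves -a-> t1, -a-> t2, -a-> t3
  t1 = a.0 + (0 + 0) + (0 + 0)\{a} has moves -a-> t4
  t2 = b.(0 + 0) has moves -b-> t5
  t3 = b.0 + b.0 has moves -b-> t4
  t4 = 0 has moves ·
  t5 = 0 + 0 has moves ·
Bisimilarity quotient blocks:
  B0 = {s0}
  B1 = {s1, t1}
  B2 = {s3, s4, t4, t5}
  B3 = {s2, t2, t3}
  B4 = {t0}
s0 ∈ B0, t0 ∈ B4 → different blocks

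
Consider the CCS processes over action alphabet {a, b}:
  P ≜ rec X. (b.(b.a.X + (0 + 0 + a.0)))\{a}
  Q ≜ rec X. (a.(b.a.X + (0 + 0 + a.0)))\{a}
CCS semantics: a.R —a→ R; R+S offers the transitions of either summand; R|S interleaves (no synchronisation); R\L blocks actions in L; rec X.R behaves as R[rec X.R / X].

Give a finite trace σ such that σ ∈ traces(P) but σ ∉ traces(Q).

P's transition system — 3 states:
  s0 = rec X. (b.(b.a.X + (0 + 0 + a.0)))\{a} has moves —b→ s1
  s1 = (b.a.(rec X. (b.(b.a.X + (0 + 0 + a.0)))\{a}) + (0 + 0 + a.0))\{a} has moves —b→ s2
  s2 = (a.(rec X. (b.(b.a.X + (0 + 0 + a.0)))\{a}))\{a} has moves ·
Q's transition system — 1 states:
  t0 = rec X. (a.(b.a.X + (0 + 0 + a.0)))\{a} has moves ·
Executing b from P (initial set {s0}):
  [1] b ⇒ {s1}
  ✓ P
Executing b from Q (initial set {t0}):
  [1] b ⇒ ∅  — Q cannot continue

b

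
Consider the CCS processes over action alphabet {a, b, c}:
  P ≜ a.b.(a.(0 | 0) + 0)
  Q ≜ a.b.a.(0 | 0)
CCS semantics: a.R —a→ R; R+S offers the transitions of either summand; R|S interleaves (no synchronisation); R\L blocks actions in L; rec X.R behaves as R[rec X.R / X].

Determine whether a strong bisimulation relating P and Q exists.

LTS(P): 4 reachable states
  p0 = a.b.(a.(0 | 0) + 0) ⊢ --a--▸ p1
  p1 = b.(a.(0 | 0) + 0) ⊢ --b--▸ p2
  p2 = a.(0 | 0) + 0 ⊢ --a--▸ p3
  p3 = 0 | 0 ⊢ stopped
LTS(Q): 4 reachable states
  q0 = a.b.a.(0 | 0) ⊢ --a--▸ q1
  q1 = b.a.(0 | 0) ⊢ --b--▸ q2
  q2 = a.(0 | 0) ⊢ --a--▸ q3
  q3 = 0 | 0 ⊢ stopped
Partition-refinement fixed point:
  B0 = {p0, q0}
  B1 = {p1, q1}
  B2 = {p2, q2}
  B3 = {p3, q3}
p0 ∈ B0, q0 ∈ B0 → same block

bisimilar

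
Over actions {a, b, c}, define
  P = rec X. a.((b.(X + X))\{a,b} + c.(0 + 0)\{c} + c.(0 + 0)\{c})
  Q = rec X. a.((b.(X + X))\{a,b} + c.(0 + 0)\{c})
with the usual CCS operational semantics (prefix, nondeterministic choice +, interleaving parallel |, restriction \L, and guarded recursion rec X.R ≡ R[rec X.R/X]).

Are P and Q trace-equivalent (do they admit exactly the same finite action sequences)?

traces(P) = traces(Q)

Reachable graph of P (3 states):
  s0 = rec X. a.((b.(X + X))\{a,b} + c.(0 + 0)\{c} + c.(0 + 0)\{c}) has moves -a-> s1
  s1 = (b.((rec X. a.((b.(X + X))\{a,b} + c.(0 + 0)\{c} + c.(0 + 0)\{c})) + (rec X. a.((b.(X + X))\{a,b} + c.(0 + 0)\{c} + c.(0 + 0)\{c}))))\{a,b} + c.(0 + 0)\{c} + c.(0 + 0)\{c} has moves -c-> s2
  s2 = (0 + 0)\{c} has moves stopped
Reachable graph of Q (3 states):
  t0 = rec X. a.((b.(X + X))\{a,b} + c.(0 + 0)\{c}) has moves -a-> t1
  t1 = (b.((rec X. a.((b.(X + X))\{a,b} + c.(0 + 0)\{c})) + (rec X. a.((b.(X + X))\{a,b} + c.(0 + 0)\{c}))))\{a,b} + c.(0 + 0)\{c} has moves -c-> t2
  t2 = (0 + 0)\{c} has moves stopped
Bisimilarity quotient blocks:
  B0 = {s0, t0}
  B1 = {s1, t1}
  B2 = {s2, t2}
s0 ∈ B0, t0 ∈ B0 → same block
Bisimilar ⇒ trace-equivalent.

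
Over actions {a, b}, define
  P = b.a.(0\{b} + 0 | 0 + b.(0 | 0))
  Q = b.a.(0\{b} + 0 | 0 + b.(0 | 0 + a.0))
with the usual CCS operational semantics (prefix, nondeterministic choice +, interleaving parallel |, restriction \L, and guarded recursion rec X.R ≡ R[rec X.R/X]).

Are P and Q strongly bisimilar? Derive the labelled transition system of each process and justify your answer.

not bisimilar

P's transition system — 4 states:
  s0 = b.a.(0\{b} + 0 | 0 + b.(0 | 0)) ⊢ -b-> s1
  s1 = a.(0\{b} + 0 | 0 + b.(0 | 0)) ⊢ -a-> s2
  s2 = 0\{b} + 0 | 0 + b.(0 | 0) ⊢ -b-> s3
  s3 = 0 | 0 ⊢ ·
Q's transition system — 5 states:
  t0 = b.a.(0\{b} + 0 | 0 + b.(0 | 0 + a.0)) ⊢ -b-> t1
  t1 = a.(0\{b} + 0 | 0 + b.(0 | 0 + a.0)) ⊢ -a-> t2
  t2 = 0\{b} + 0 | 0 + b.(0 | 0 + a.0) ⊢ -b-> t3
  t3 = 0 | 0 + a.0 ⊢ -a-> t4
  t4 = 0 ⊢ ·
Partition-refinement fixed point:
  B0 = {s0}
  B1 = {s1}
  B2 = {s2}
  B3 = {s3, t4}
  B4 = {t0}
  B5 = {t1}
  B6 = {t2}
  B7 = {t3}
s0 ∈ B0, t0 ∈ B4 → different blocks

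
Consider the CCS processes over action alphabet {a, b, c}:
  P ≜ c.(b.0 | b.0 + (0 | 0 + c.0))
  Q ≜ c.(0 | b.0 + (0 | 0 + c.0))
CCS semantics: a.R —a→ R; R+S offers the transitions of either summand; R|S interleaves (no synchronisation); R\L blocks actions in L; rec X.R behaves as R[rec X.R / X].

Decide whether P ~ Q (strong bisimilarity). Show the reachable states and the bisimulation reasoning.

P ≁ Q

LTS(P): 6 reachable states
  s0 = c.(b.0 | b.0 + (0 | 0 + c.0)) → --c--▸ s1
  s1 = b.0 | b.0 + (0 | 0 + c.0) → --b--▸ s2, --b--▸ s3, --c--▸ s4
  s2 = 0 | b.0 → --b--▸ s5
  s3 = b.0 | 0 → --b--▸ s5
  s4 = 0 → stopped
  s5 = 0 | 0 → stopped
LTS(Q): 4 reachable states
  t0 = c.(0 | b.0 + (0 | 0 + c.0)) → --c--▸ t1
  t1 = 0 | b.0 + (0 | 0 + c.0) → --b--▸ t2, --c--▸ t3
  t2 = 0 | 0 → stopped
  t3 = 0 → stopped
Partition-refinement fixed point:
  B0 = {s0}
  B1 = {s1}
  B2 = {s2, s3}
  B3 = {s4, s5, t2, t3}
  B4 = {t0}
  B5 = {t1}
s0 ∈ B0, t0 ∈ B4 → different blocks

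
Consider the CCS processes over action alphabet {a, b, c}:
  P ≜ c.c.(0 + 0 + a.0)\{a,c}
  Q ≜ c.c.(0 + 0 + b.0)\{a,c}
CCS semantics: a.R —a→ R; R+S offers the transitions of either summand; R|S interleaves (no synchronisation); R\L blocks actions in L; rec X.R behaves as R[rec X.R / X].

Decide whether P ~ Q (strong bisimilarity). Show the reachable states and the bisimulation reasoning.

LTS(P): 3 reachable states
  m0 = c.c.(0 + 0 + a.0)\{a,c} :: =c=> m1
  m1 = c.(0 + 0 + a.0)\{a,c} :: =c=> m2
  m2 = (0 + 0 + a.0)\{a,c} :: stopped
LTS(Q): 4 reachable states
  n0 = c.c.(0 + 0 + b.0)\{a,c} :: =c=> n1
  n1 = c.(0 + 0 + b.0)\{a,c} :: =c=> n2
  n2 = (0 + 0 + b.0)\{a,c} :: =b=> n3
  n3 = 0\{a,c} :: stopped
Partition-refinement fixed point:
  B0 = {m0}
  B1 = {m1}
  B2 = {m2, n3}
  B3 = {n0}
  B4 = {n1}
  B5 = {n2}
m0 ∈ B0, n0 ∈ B3 → different blocks

P ≁ Q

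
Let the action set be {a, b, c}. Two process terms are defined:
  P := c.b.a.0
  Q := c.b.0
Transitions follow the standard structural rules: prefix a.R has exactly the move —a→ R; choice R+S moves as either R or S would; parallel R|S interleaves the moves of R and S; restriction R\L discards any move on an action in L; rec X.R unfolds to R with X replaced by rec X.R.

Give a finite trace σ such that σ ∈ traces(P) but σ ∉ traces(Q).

cba

P's transition system — 4 states:
  s0 = c.b.a.0 has moves -c-> s1
  s1 = b.a.0 has moves -b-> s2
  s2 = a.0 has moves -a-> s3
  s3 = 0 has moves (no moves)
Q's transition system — 3 states:
  t0 = c.b.0 has moves -c-> t1
  t1 = b.0 has moves -b-> t2
  t2 = 0 has moves (no moves)
Run σ = ⟨cba⟩ on P: start {s0}
  [1] c ⇒ {s1}
  [2] b ⇒ {s2}
  [3] a ⇒ {s3}
  — P admits the full trace.
Run σ = ⟨cba⟩ on Q: start {t0}
  [1] c ⇒ {t1}
  [2] b ⇒ {t2}
  [3] a ⇒ ∅ (Q stuck)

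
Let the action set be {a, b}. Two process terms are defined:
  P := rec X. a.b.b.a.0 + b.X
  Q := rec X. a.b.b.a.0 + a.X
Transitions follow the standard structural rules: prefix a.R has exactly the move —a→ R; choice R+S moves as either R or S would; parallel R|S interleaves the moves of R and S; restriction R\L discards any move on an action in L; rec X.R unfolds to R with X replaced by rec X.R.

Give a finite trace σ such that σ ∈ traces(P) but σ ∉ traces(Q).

P's transition system — 5 states:
  m0 = rec X. a.b.b.a.0 + b.X :: ··a··> m1, ··b··> m0
  m1 = b.b.a.0 :: ··b··> m2
  m2 = b.a.0 :: ··b··> m3
  m3 = a.0 :: ··a··> m4
  m4 = 0 :: stopped
Q's transition system — 5 states:
  n0 = rec X. a.b.b.a.0 + a.X :: ··a··> n0, ··a··> n1
  n1 = b.b.a.0 :: ··b··> n2
  n2 = b.a.0 :: ··b··> n3
  n3 = a.0 :: ··a··> n4
  n4 = 0 :: stopped
Run σ = ⟨b⟩ on P: start {m0}
  step 1 (b): {m0}
  — P admits the full trace.
Run σ = ⟨b⟩ on Q: start {n0}
  step 1 (b): no successor for Q

b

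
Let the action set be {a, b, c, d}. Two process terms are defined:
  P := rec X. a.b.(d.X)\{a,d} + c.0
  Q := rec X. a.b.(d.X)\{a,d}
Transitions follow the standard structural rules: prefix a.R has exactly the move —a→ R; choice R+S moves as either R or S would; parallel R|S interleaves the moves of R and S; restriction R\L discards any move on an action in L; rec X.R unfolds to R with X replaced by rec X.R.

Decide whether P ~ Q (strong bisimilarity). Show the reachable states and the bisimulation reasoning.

NO

P's transition system — 4 states:
  u0 = rec X. a.b.(d.X)\{a,d} + c.0 :: =a=> u1, =c=> u2
  u1 = b.(d.(rec X. a.b.(d.X)\{a,d} + c.0))\{a,d} :: =b=> u3
  u2 = 0 :: stopped
  u3 = (d.(rec X. a.b.(d.X)\{a,d} + c.0))\{a,d} :: stopped
Q's transition system — 3 states:
  v0 = rec X. a.b.(d.X)\{a,d} :: =a=> v1
  v1 = b.(d.(rec X. a.b.(d.X)\{a,d}))\{a,d} :: =b=> v2
  v2 = (d.(rec X. a.b.(d.X)\{a,d}))\{a,d} :: stopped
Bisimilarity quotient blocks:
  B0 = {u0}
  B1 = {u1, v1}
  B2 = {u2, u3, v2}
  B3 = {v0}
u0 ∈ B0, v0 ∈ B3 → different blocks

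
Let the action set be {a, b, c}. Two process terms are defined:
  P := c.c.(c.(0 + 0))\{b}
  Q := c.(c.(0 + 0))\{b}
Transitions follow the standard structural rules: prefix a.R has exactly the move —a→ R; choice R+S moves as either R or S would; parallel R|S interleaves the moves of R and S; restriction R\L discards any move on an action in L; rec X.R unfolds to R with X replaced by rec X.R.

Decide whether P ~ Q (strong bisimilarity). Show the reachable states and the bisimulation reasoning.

Reachable graph of P (4 states):
  s0 = c.c.(c.(0 + 0))\{b} has moves -c-> s1
  s1 = c.(c.(0 + 0))\{b} has moves -c-> s2
  s2 = (c.(0 + 0))\{b} has moves -c-> s3
  s3 = (0 + 0)\{b} has moves (no moves)
Reachable graph of Q (3 states):
  t0 = c.(c.(0 + 0))\{b} has moves -c-> t1
  t1 = (c.(0 + 0))\{b} has moves -c-> t2
  t2 = (0 + 0)\{b} has moves (no moves)
Partition-refinement fixed point:
  B0 = {s0}
  B1 = {s1, t0}
  B2 = {s2, t1}
  B3 = {s3, t2}
s0 ∈ B0, t0 ∈ B1 → different blocks

NO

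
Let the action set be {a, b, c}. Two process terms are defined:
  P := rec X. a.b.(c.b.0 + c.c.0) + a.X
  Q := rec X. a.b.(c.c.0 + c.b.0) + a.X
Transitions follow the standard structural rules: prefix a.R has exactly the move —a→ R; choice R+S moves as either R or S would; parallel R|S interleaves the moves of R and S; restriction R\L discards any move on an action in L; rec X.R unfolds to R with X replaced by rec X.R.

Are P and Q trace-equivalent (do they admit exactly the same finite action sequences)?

trace-equivalent

Reachable graph of P (6 states):
  p0 = rec X. a.b.(c.b.0 + c.c.0) + a.X | —a→ p0, —a→ p1
  p1 = b.(c.b.0 + c.c.0) | —b→ p2
  p2 = c.b.0 + c.c.0 | —c→ p3, —c→ p4
  p3 = b.0 | —b→ p5
  p4 = c.0 | —c→ p5
  p5 = 0 | (no moves)
Reachable graph of Q (6 states):
  q0 = rec X. a.b.(c.c.0 + c.b.0) + a.X | —a→ q0, —a→ q1
  q1 = b.(c.c.0 + c.b.0) | —b→ q2
  q2 = c.c.0 + c.b.0 | —c→ q3, —c→ q4
  q3 = b.0 | —b→ q5
  q4 = c.0 | —c→ q5
  q5 = 0 | (no moves)
Partition-refinement fixed point:
  B0 = {p0, q0}
  B1 = {p1, q1}
  B2 = {p2, q2}
  B3 = {p4, q4}
  B4 = {p5, q5}
  B5 = {p3, q3}
p0 ∈ B0, q0 ∈ B0 → same block
Bisimilar ⇒ trace-equivalent.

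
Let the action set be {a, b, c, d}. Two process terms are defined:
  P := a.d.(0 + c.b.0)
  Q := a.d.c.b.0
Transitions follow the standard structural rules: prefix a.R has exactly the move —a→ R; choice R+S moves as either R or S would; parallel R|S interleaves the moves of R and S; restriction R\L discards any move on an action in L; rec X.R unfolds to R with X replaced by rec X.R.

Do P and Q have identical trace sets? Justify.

Reachable graph of P (5 states):
  m0 = a.d.(0 + c.b.0) ⊢ —a→ m1
  m1 = d.(0 + c.b.0) ⊢ —d→ m2
  m2 = 0 + c.b.0 ⊢ —c→ m3
  m3 = b.0 ⊢ —b→ m4
  m4 = 0 ⊢ stopped
Reachable graph of Q (5 states):
  n0 = a.d.c.b.0 ⊢ —a→ n1
  n1 = d.c.b.0 ⊢ —d→ n2
  n2 = c.b.0 ⊢ —c→ n3
  n3 = b.0 ⊢ —b→ n4
  n4 = 0 ⊢ stopped
Coarsest stable partition (strong bisimilarity classes):
  B0 = {m0, n0}
  B1 = {m1, n1}
  B2 = {m2, n2}
  B3 = {m3, n3}
  B4 = {m4, n4}
m0 ∈ B0, n0 ∈ B0 → same block
Bisimilar ⇒ trace-equivalent.

trace-equivalent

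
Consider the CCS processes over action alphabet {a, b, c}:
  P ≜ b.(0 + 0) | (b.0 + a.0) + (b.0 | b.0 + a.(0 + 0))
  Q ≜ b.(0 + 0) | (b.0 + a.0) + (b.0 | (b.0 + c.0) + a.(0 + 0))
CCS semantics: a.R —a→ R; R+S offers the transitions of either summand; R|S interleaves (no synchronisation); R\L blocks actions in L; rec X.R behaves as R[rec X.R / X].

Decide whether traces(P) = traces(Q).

traces(P) ≠ traces(Q) — witness ⟨c⟩

Reachable graph of P (8 states):
  u0 = b.(0 + 0) | (b.0 + a.0) + (b.0 | b.0 + a.(0 + 0)) → -a-> u1, -a-> u2, -b-> u2, -b-> u3, -b-> u4, -b-> u5
  u1 = 0 + 0 → ∅
  u2 = b.(0 + 0) | 0 → -b-> u6
  u3 = (0 + 0) | (b.0 + a.0) → -a-> u6, -b-> u6
  u4 = 0 | b.0 → -b-> u7
  u5 = b.0 | 0 → -b-> u7
  u6 = (0 + 0) | 0 → ∅
  u7 = 0 | 0 → ∅
Reachable graph of Q (8 states):
  v0 = b.(0 + 0) | (b.0 + a.0) + (b.0 | (b.0 + c.0) + a.(0 + 0)) → -a-> v1, -a-> v2, -b-> v2, -b-> v3, -b-> v4, -b-> v5, -c-> v5
  v1 = 0 + 0 → ∅
  v2 = b.(0 + 0) | 0 → -b-> v6
  v3 = (0 + 0) | (b.0 + a.0) → -a-> v6, -b-> v6
  v4 = 0 | (b.0 + c.0) → -b-> v7, -c-> v7
  v5 = b.0 | 0 → -b-> v7
  v6 = (0 + 0) | 0 → ∅
  v7 = 0 | 0 → ∅
Trace ⟨c⟩ through Q, begin at {v0}:
  step 1 (c): {v5}
  Q completes σ.
Trace ⟨c⟩ through P, begin at {u0}:
  step 1 (c): ∅ (P stuck)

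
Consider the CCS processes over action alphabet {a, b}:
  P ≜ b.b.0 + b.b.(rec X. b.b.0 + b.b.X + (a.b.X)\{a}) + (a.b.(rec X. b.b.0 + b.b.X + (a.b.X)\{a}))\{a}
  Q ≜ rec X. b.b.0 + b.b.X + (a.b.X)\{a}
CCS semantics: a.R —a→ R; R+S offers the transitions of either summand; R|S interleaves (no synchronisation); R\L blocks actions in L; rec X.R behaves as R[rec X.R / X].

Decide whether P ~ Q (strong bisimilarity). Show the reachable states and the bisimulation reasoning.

LTS(P): 5 reachable states
  s0 = b.b.0 + b.b.(rec X. b.b.0 + b.b.X + (a.b.X)\{a}) + (a.b.(rec X. b.b.0 + b.b.X + (a.b.X)\{a}))\{a} | —b→ s1, —b→ s2
  s1 = b.(rec X. b.b.0 + b.b.X + (a.b.X)\{a}) | —b→ s3
  s2 = b.0 | —b→ s4
  s3 = rec X. b.b.0 + b.b.X + (a.b.X)\{a} | —b→ s1, —b→ s2
  s4 = 0 | stopped
LTS(Q): 4 reachable states
  t0 = rec X. b.b.0 + b.b.X + (a.b.X)\{a} | —b→ t1, —b→ t2
  t1 = b.(rec X. b.b.0 + b.b.X + (a.b.X)\{a}) | —b→ t0
  t2 = b.0 | —b→ t3
  t3 = 0 | stopped
Bisimilarity quotient blocks:
  B0 = {s0, s3, t0}
  B1 = {s1, t1}
  B2 = {s2, t2}
  B3 = {s4, t3}
s0 ∈ B0, t0 ∈ B0 → same block

bisimilar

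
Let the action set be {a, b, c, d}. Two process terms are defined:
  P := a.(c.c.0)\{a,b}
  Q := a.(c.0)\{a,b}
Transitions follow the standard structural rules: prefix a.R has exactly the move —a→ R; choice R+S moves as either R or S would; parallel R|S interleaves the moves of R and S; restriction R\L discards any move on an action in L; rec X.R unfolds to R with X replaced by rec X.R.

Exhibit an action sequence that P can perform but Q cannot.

P's transition system — 4 states:
  s0 = a.(c.c.0)\{a,b} → ··a··> s1
  s1 = (c.c.0)\{a,b} → ··c··> s2
  s2 = (c.0)\{a,b} → ··c··> s3
  s3 = 0\{a,b} → ·
Q's transition system — 3 states:
  t0 = a.(c.0)\{a,b} → ··a··> t1
  t1 = (c.0)\{a,b} → ··c··> t2
  t2 = 0\{a,b} → ·
Trace ⟨acc⟩ through P, begin at {s0}:
  [1] a ⇒ {s1}
  [2] c ⇒ {s2}
  [3] c ⇒ {s3}
  ✓ P
Trace ⟨acc⟩ through Q, begin at {t0}:
  [1] a ⇒ {t1}
  [2] c ⇒ {t2}
  [3] c ⇒ ∅  — Q cannot continue

acc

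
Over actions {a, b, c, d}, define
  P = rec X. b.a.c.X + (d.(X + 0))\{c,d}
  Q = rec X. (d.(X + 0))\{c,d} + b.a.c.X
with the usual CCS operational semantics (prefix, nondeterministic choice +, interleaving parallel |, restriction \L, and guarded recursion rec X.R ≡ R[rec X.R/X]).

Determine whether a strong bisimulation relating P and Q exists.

P's transition system — 3 states:
  u0 = rec X. b.a.c.X + (d.(X + 0))\{c,d} | ··b··> u1
  u1 = a.c.(rec X. b.a.c.X + (d.(X + 0))\{c,d}) | ··a··> u2
  u2 = c.(rec X. b.a.c.X + (d.(X + 0))\{c,d}) | ··c··> u0
Q's transition system — 3 states:
  v0 = rec X. (d.(X + 0))\{c,d} + b.a.c.X | ··b··> v1
  v1 = a.c.(rec X. (d.(X + 0))\{c,d} + b.a.c.X) | ··a··> v2
  v2 = c.(rec X. (d.(X + 0))\{c,d} + b.a.c.X) | ··c··> v0
Partition-refinement fixed point:
  B0 = {u0, v0}
  B1 = {u1, v1}
  B2 = {u2, v2}
u0 ∈ B0, v0 ∈ B0 → same block

YES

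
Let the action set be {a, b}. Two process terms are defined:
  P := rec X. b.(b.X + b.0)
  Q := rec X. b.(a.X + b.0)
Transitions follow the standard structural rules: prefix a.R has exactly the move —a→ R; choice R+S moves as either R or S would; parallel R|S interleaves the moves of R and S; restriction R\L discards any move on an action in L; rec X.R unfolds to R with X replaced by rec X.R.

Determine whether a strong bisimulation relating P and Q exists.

P's transition system — 3 states:
  m0 = rec X. b.(b.X + b.0) has moves --b--▸ m1
  m1 = b.(rec X. b.(b.X + b.0)) + b.0 has moves --b--▸ m0, --b--▸ m2
  m2 = 0 has moves (no moves)
Q's transition system — 3 states:
  n0 = rec X. b.(a.X + b.0) has moves --b--▸ n1
  n1 = a.(rec X. b.(a.X + b.0)) + b.0 has moves --a--▸ n0, --b--▸ n2
  n2 = 0 has moves (no moves)
Partition-refinement fixed point:
  B0 = {m0}
  B1 = {m1}
  B2 = {m2, n2}
  B3 = {n0}
  B4 = {n1}
m0 ∈ B0, n0 ∈ B3 → different blocks

not bisimilar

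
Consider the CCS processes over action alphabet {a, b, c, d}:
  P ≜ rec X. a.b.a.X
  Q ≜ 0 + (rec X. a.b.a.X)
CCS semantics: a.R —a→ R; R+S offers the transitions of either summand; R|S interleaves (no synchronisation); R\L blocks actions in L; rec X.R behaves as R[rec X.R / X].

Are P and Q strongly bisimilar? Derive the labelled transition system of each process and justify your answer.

P's transition system — 3 states:
  m0 = rec X. a.b.a.X → ··a··> m1
  m1 = b.a.(rec X. a.b.a.X) → ··b··> m2
  m2 = a.(rec X. a.b.a.X) → ··a··> m0
Q's transition system — 4 states:
  n0 = 0 + (rec X. a.b.a.X) → ··a··> n1
  n1 = b.a.(rec X. a.b.a.X) → ··b··> n2
  n2 = a.(rec X. a.b.a.X) → ··a··> n3
  n3 = rec X. a.b.a.X → ··a··> n1
Partition-refinement fixed point:
  B0 = {m0, n0, n3}
  B1 = {m1, n1}
  B2 = {m2, n2}
m0 ∈ B0, n0 ∈ B0 → same block

bisimilar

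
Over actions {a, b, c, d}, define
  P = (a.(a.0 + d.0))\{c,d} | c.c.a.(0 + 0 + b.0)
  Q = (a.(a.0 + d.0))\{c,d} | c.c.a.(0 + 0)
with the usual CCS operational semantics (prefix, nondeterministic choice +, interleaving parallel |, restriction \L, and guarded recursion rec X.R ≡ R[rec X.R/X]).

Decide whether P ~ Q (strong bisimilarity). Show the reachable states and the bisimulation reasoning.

not bisimilar

Reachable graph of P (15 states):
  u0 = (a.(a.0 + d.0))\{c,d} | c.c.a.(0 + 0 + b.0) :: -a-> u1, -c-> u2
  u1 = (a.0 + d.0)\{c,d} | c.c.a.(0 + 0 + b.0) :: -a-> u3, -c-> u4
  u2 = (a.(a.0 + d.0))\{c,d} | c.a.(0 + 0 + b.0) :: -a-> u4, -c-> u5
  u3 = 0\{c,d} | c.c.a.(0 + 0 + b.0) :: -c-> u6
  u4 = (a.0 + d.0)\{c,d} | c.a.(0 + 0 + b.0) :: -a-> u6, -c-> u7
  u5 = (a.(a.0 + d.0))\{c,d} | a.(0 + 0 + b.0) :: -a-> u7, -a-> u8
  u6 = 0\{c,d} | c.a.(0 + 0 + b.0) :: -c-> u9
  u7 = (a.0 + d.0)\{c,d} | a.(0 + 0 + b.0) :: -a-> u10, -a-> u9
  u8 = (a.(a.0 + d.0))\{c,d} | (0 + 0 + b.0) :: -a-> u10, -b-> u11
  u9 = 0\{c,d} | a.(0 + 0 + b.0) :: -a-> u12
  u10 = (a.0 + d.0)\{c,d} | (0 + 0 + b.0) :: -a-> u12, -b-> u13
  u11 = (a.(a.0 + d.0))\{c,d} | 0 :: -a-> u13
  u12 = 0\{c,d} | (0 + 0 + b.0) :: -b-> u14
  u13 = (a.0 + d.0)\{c,d} | 0 :: -a-> u14
  u14 = 0\{c,d} | 0 :: deadlocked
Reachable graph of Q (12 states):
  v0 = (a.(a.0 + d.0))\{c,d} | c.c.a.(0 + 0) :: -a-> v1, -c-> v2
  v1 = (a.0 + d.0)\{c,d} | c.c.a.(0 + 0) :: -a-> v3, -c-> v4
  v2 = (a.(a.0 + d.0))\{c,d} | c.a.(0 + 0) :: -a-> v4, -c-> v5
  v3 = 0\{c,d} | c.c.a.(0 + 0) :: -c-> v6
  v4 = (a.0 + d.0)\{c,d} | c.a.(0 + 0) :: -a-> v6, -c-> v7
  v5 = (a.(a.0 + d.0))\{c,d} | a.(0 + 0) :: -a-> v7, -a-> v8
  v6 = 0\{c,d} | c.a.(0 + 0) :: -c-> v9
  v7 = (a.0 + d.0)\{c,d} | a.(0 + 0) :: -a-> v10, -a-> v9
  v8 = (a.(a.0 + d.0))\{c,d} | (0 + 0) :: -a-> v10
  v9 = 0\{c,d} | a.(0 + 0) :: -a-> v11
  v10 = (a.0 + d.0)\{c,d} | (0 + 0) :: -a-> v11
  v11 = 0\{c,d} | (0 + 0) :: deadlocked
Bisimilarity quotient blocks:
  B0 = {u0}
  B1 = {u1}
  B2 = {u3}
  B3 = {u6}
  B4 = {u9}
  B5 = {u12}
  B6 = {u14, v11}
  B7 = {u4}
  B8 = {u7}
  B9 = {u10}
  B10 = {u13, v10, v9}
  B11 = {u2}
  B12 = {u5}
  B13 = {u8}
  B14 = {u11, v7, v8}
  B15 = {v0}
  B16 = {v2}
  B17 = {v5}
  B18 = {v4}
  B19 = {v6}
  B20 = {v1}
  B21 = {v3}
u0 ∈ B0, v0 ∈ B15 → different blocks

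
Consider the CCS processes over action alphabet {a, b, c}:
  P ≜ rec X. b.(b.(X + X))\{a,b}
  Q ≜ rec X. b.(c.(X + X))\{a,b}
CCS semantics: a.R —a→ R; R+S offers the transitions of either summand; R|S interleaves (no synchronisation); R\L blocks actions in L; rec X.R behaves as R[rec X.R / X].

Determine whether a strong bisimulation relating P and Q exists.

NO

LTS(P): 2 reachable states
  p0 = rec X. b.(b.(X + X))\{a,b} ⊢ ··b··> p1
  p1 = (b.((rec X. b.(b.(X + X))\{a,b}) + (rec X. b.(b.(X + X))\{a,b})))\{a,b} ⊢ ∅
LTS(Q): 3 reachable states
  q0 = rec X. b.(c.(X + X))\{a,b} ⊢ ··b··> q1
  q1 = (c.((rec X. b.(c.(X + X))\{a,b}) + (rec X. b.(c.(X + X))\{a,b})))\{a,b} ⊢ ··c··> q2
  q2 = ((rec X. b.(c.(X + X))\{a,b}) + (rec X. b.(c.(X + X))\{a,b}))\{a,b} ⊢ ∅
Bisimilarity quotient blocks:
  B0 = {p0}
  B1 = {p1, q2}
  B2 = {q0}
  B3 = {q1}
p0 ∈ B0, q0 ∈ B2 → different blocks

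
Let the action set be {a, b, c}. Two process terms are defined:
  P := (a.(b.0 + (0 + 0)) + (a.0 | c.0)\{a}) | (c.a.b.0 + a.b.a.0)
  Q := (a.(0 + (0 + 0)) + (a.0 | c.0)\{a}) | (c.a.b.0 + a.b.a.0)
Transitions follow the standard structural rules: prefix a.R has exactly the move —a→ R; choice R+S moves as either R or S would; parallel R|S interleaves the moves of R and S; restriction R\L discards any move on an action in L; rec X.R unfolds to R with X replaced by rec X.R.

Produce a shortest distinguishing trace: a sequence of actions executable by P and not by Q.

LTS(P): 24 reachable states
  m0 = (a.(b.0 + (0 + 0)) + (a.0 | c.0)\{a}) | (c.a.b.0 + a.b.a.0) ⊢ —a→ m1, —a→ m2, —c→ m3, —c→ m4
  m1 = (a.(b.0 + (0 + 0)) + (a.0 | c.0)\{a}) | b.a.0 ⊢ —a→ m5, —b→ m6, —c→ m7
  m2 = (b.0 + (0 + 0)) | (c.a.b.0 + a.b.a.0) ⊢ —a→ m5, —b→ m8, —c→ m9
  m3 = (a.(b.0 + (0 + 0)) + (a.0 | c.0)\{a}) | a.b.0 ⊢ —a→ m10, —a→ m9, —c→ m11
  m4 = (a.0 | 0)\{a} | (c.a.b.0 + a.b.a.0) ⊢ —a→ m7, —c→ m11
  m5 = (b.0 + (0 + 0)) | b.a.0 ⊢ —b→ m12, —b→ m13
  m6 = (a.(b.0 + (0 + 0)) + (a.0 | c.0)\{a}) | a.0 ⊢ —a→ m12, —a→ m14, —c→ m15
  m7 = (a.0 | 0)\{a} | b.a.0 ⊢ —b→ m15
  m8 = 0 | (c.a.b.0 + a.b.a.0) ⊢ —a→ m13, —c→ m16
  m9 = (b.0 + (0 + 0)) | a.b.0 ⊢ —a→ m17, —b→ m16
  m10 = (a.(b.0 + (0 + 0)) + (a.0 | c.0)\{a}) | b.0 ⊢ —a→ m17, —b→ m14, —c→ m18
  m11 = (a.0 | 0)\{a} | a.b.0 ⊢ —a→ m18
  m12 = (b.0 + (0 + 0)) | a.0 ⊢ —a→ m19, —b→ m20
  m13 = 0 | b.a.0 ⊢ —b→ m20
  m14 = (a.(b.0 + (0 + 0)) + (a.0 | c.0)\{a}) | 0 ⊢ —a→ m19, —c→ m21
  m15 = (a.0 | 0)\{a} | a.0 ⊢ —a→ m21
  m16 = 0 | a.b.0 ⊢ —a→ m22
  m17 = (b.0 + (0 + 0)) | b.0 ⊢ —b→ m19, —b→ m22
  m18 = (a.0 | 0)\{a} | b.0 ⊢ —b→ m21
  m19 = (b.0 + (0 + 0)) | 0 ⊢ —b→ m23
  m20 = 0 | a.0 ⊢ —a→ m23
  m21 = (a.0 | 0)\{a} | 0 ⊢ ∅
  m22 = 0 | b.0 ⊢ —b→ m23
  m23 = 0 | 0 ⊢ ∅
LTS(Q): 18 reachable states
  n0 = (a.(0 + (0 + 0)) + (a.0 | c.0)\{a}) | (c.a.b.0 + a.b.a.0) ⊢ —a→ n1, —a→ n2, —c→ n3, —c→ n4
  n1 = (0 + (0 + 0)) | (c.a.b.0 + a.b.a.0) ⊢ —a→ n5, —c→ n6
  n2 = (a.(0 + (0 + 0)) + (a.0 | c.0)\{a}) | b.a.0 ⊢ —a→ n5, —b→ n7, —c→ n8
  n3 = (a.(0 + (0 + 0)) + (a.0 | c.0)\{a}) | a.b.0 ⊢ —a→ n6, —a→ n9, —c→ n10
  n4 = (a.0 | 0)\{a} | (c.a.b.0 + a.b.a.0) ⊢ —a→ n8, —c→ n10
  n5 = (0 + (0 + 0)) | b.a.0 ⊢ —b→ n11
  n6 = (0 + (0 + 0)) | a.b.0 ⊢ —a→ n12
  n7 = (a.(0 + (0 + 0)) + (a.0 | c.0)\{a}) | a.0 ⊢ —a→ n11, —a→ n13, —c→ n14
  n8 = (a.0 | 0)\{a} | b.a.0 ⊢ —b→ n14
  n9 = (a.(0 + (0 + 0)) + (a.0 | c.0)\{a}) | b.0 ⊢ —a→ n12, —b→ n13, —c→ n15
  n10 = (a.0 | 0)\{a} | a.b.0 ⊢ —a→ n15
  n11 = (0 + (0 + 0)) | a.0 ⊢ —a→ n16
  n12 = (0 + (0 + 0)) | b.0 ⊢ —b→ n16
  n13 = (a.(0 + (0 + 0)) + (a.0 | c.0)\{a}) | 0 ⊢ —a→ n16, —c→ n17
  n14 = (a.0 | 0)\{a} | a.0 ⊢ —a→ n17
  n15 = (a.0 | 0)\{a} | b.0 ⊢ —b→ n17
  n16 = (0 + (0 + 0)) | 0 ⊢ ∅
  n17 = (a.0 | 0)\{a} | 0 ⊢ ∅
Executing aabb from P (initial set {m0}):
  step 1 (a): {m1, m2}
  step 2 (a): {m5}
  step 3 (b): {m12, m13}
  step 4 (b): {m20}
  — P admits the full trace.
Executing aabb from Q (initial set {n0}):
  step 1 (a): {n1, n2}
  step 2 (a): {n5}
  step 3 (b): {n11}
  step 4 (b): ∅ (Q stuck)

aabb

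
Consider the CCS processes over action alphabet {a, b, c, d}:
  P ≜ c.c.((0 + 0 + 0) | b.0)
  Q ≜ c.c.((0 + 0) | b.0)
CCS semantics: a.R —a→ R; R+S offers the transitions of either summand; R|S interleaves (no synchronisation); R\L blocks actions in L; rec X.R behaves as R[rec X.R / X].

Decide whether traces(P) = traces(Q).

Reachable graph of P (4 states):
  u0 = c.c.((0 + 0 + 0) | b.0) → --c--▸ u1
  u1 = c.((0 + 0 + 0) | b.0) → --c--▸ u2
  u2 = (0 + 0 + 0) | b.0 → --b--▸ u3
  u3 = (0 + 0 + 0) | 0 → ·
Reachable graph of Q (4 states):
  v0 = c.c.((0 + 0) | b.0) → --c--▸ v1
  v1 = c.((0 + 0) | b.0) → --c--▸ v2
  v2 = (0 + 0) | b.0 → --b--▸ v3
  v3 = (0 + 0) | 0 → ·
Coarsest stable partition (strong bisimilarity classes):
  B0 = {u0, v0}
  B1 = {u1, v1}
  B2 = {u2, v2}
  B3 = {u3, v3}
u0 ∈ B0, v0 ∈ B0 → same block
Bisimilar ⇒ trace-equivalent.

YES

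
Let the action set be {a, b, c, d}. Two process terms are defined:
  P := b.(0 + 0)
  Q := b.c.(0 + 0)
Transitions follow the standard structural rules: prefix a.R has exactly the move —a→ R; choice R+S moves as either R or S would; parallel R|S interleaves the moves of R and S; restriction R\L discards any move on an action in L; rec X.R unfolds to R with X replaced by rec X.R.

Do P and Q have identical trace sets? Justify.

trace-distinct — witness ⟨bc⟩

Reachable graph of P (2 states):
  s0 = b.(0 + 0) → -b-> s1
  s1 = 0 + 0 → ∅
Reachable graph of Q (3 states):
  t0 = b.c.(0 + 0) → -b-> t1
  t1 = c.(0 + 0) → -c-> t2
  t2 = 0 + 0 → ∅
Run σ = ⟨bc⟩ on Q: start {t0}
  after b @ step 1: {t1}
  after c @ step 2: {t2}
  Q completes σ.
Run σ = ⟨bc⟩ on P: start {s0}
  after b @ step 1: {s1}
  after c @ step 2: ∅ (P stuck)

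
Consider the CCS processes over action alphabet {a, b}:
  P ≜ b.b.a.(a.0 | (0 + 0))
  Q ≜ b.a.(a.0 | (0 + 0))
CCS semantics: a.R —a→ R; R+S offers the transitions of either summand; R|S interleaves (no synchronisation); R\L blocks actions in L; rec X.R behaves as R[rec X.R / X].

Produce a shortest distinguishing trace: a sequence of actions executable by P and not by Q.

bb

Reachable graph of P (5 states):
  p0 = b.b.a.(a.0 | (0 + 0)) → -b-> p1
  p1 = b.a.(a.0 | (0 + 0)) → -b-> p2
  p2 = a.(a.0 | (0 + 0)) → -a-> p3
  p3 = a.0 | (0 + 0) → -a-> p4
  p4 = 0 | (0 + 0) → (no moves)
Reachable graph of Q (4 states):
  q0 = b.a.(a.0 | (0 + 0)) → -b-> q1
  q1 = a.(a.0 | (0 + 0)) → -a-> q2
  q2 = a.0 | (0 + 0) → -a-> q3
  q3 = 0 | (0 + 0) → (no moves)
Run σ = ⟨bb⟩ on P: start {p0}
  after b @ step 1: {p1}
  after b @ step 2: {p2}
  ✓ P
Run σ = ⟨bb⟩ on Q: start {q0}
  after b @ step 1: {q1}
  after b @ step 2: ∅  — Q cannot continue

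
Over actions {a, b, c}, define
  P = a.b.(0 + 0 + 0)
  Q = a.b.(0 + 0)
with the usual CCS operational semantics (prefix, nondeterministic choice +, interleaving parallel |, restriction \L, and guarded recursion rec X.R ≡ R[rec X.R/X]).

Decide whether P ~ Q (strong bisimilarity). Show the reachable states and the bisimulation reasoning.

LTS(P): 3 reachable states
  s0 = a.b.(0 + 0 + 0) ⊢ -a-> s1
  s1 = b.(0 + 0 + 0) ⊢ -b-> s2
  s2 = 0 + 0 + 0 ⊢ ·
LTS(Q): 3 reachable states
  t0 = a.b.(0 + 0) ⊢ -a-> t1
  t1 = b.(0 + 0) ⊢ -b-> t2
  t2 = 0 + 0 ⊢ ·
Bisimilarity quotient blocks:
  B0 = {s0, t0}
  B1 = {s1, t1}
  B2 = {s2, t2}
s0 ∈ B0, t0 ∈ B0 → same block

P ~ Q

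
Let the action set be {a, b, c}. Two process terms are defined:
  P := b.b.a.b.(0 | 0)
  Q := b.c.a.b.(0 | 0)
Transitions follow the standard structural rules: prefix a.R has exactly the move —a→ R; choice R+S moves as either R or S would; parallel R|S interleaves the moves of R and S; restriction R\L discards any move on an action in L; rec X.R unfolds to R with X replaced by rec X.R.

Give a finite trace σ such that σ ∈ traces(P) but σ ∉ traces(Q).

LTS(P): 5 reachable states
  s0 = b.b.a.b.(0 | 0) → -b-> s1
  s1 = b.a.b.(0 | 0) → -b-> s2
  s2 = a.b.(0 | 0) → -a-> s3
  s3 = b.(0 | 0) → -b-> s4
  s4 = 0 | 0 → (no moves)
LTS(Q): 5 reachable states
  t0 = b.c.a.b.(0 | 0) → -b-> t1
  t1 = c.a.b.(0 | 0) → -c-> t2
  t2 = a.b.(0 | 0) → -a-> t3
  t3 = b.(0 | 0) → -b-> t4
  t4 = 0 | 0 → (no moves)
Run σ = ⟨bb⟩ on P: start {s0}
  after b @ step 1: {s1}
  after b @ step 2: {s2}
  — P admits the full trace.
Run σ = ⟨bb⟩ on Q: start {t0}
  after b @ step 1: {t1}
  after b @ step 2: ∅ (Q stuck)

bb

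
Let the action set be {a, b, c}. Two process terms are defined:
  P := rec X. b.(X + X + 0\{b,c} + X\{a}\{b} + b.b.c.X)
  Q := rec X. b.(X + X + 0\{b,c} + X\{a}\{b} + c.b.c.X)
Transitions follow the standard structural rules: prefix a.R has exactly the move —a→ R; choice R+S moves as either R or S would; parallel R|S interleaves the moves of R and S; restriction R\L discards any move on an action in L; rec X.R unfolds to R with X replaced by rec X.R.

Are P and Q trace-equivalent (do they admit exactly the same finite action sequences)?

LTS(P): 4 reachable states
  p0 = rec X. b.(X + X + 0\{b,c} + X\{a}\{b} + b.b.c.X) | --b--▸ p1
  p1 = (rec X. b.(X + X + 0\{b,c} + X\{a}\{b} + b.b.c.X)) + (rec X. b.(X + X + 0\{b,c} + X\{a}\{b} + b.b.c.X)) + 0\{b,c} + (rec X. b.(X + X + 0\{b,c} + X\{a}\{b} + b.b.c.X))\{a}\{b} + b.b.c.(rec X. b.(X + X + 0\{b,c} + X\{a}\{b} + b.b.c.X)) | --b--▸ p1, --b--▸ p2
  p2 = b.c.(rec X. b.(X + X + 0\{b,c} + X\{a}\{b} + b.b.c.X)) | --b--▸ p3
  p3 = c.(rec X. b.(X + X + 0\{b,c} + X\{a}\{b} + b.b.c.X)) | --c--▸ p0
LTS(Q): 4 reachable states
  q0 = rec X. b.(X + X + 0\{b,c} + X\{a}\{b} + c.b.c.X) | --b--▸ q1
  q1 = (rec X. b.(X + X + 0\{b,c} + X\{a}\{b} + c.b.c.X)) + (rec X. b.(X + X + 0\{b,c} + X\{a}\{b} + c.b.c.X)) + 0\{b,c} + (rec X. b.(X + X + 0\{b,c} + X\{a}\{b} + c.b.c.X))\{a}\{b} + c.b.c.(rec X. b.(X + X + 0\{b,c} + X\{a}\{b} + c.b.c.X)) | --b--▸ q1, --c--▸ q2
  q2 = b.c.(rec X. b.(X + X + 0\{b,c} + X\{a}\{b} + c.b.c.X)) | --b--▸ q3
  q3 = c.(rec X. b.(X + X + 0\{b,c} + X\{a}\{b} + c.b.c.X)) | --c--▸ q0
Trace ⟨bbbcbb⟩ through P, begin at {p0}:
  step 1 (b): {p1}
  step 2 (b): {p1, p2}
  step 3 (b): {p1, p2, p3}
  step 4 (c): {p0}
  step 5 (b): {p1}
  step 6 (b): {p1, p2}
  P completes σ.
Trace ⟨bbbcbb⟩ through Q, begin at {q0}:
  step 1 (b): {q1}
  step 2 (b): {q1}
  step 3 (b): {q1}
  step 4 (c): {q2}
  step 5 (b): {q3}
  step 6 (b): ∅  — Q cannot continue

NO — witness ⟨bbbcbb⟩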